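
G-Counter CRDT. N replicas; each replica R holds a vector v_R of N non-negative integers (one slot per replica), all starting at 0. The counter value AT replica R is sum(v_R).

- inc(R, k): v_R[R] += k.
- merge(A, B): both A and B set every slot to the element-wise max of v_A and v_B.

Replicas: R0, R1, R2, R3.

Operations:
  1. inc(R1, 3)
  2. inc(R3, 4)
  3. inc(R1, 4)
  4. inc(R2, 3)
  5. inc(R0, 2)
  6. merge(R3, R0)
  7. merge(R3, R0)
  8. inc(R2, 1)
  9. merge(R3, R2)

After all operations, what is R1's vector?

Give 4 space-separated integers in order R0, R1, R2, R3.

Answer: 0 7 0 0

Derivation:
Op 1: inc R1 by 3 -> R1=(0,3,0,0) value=3
Op 2: inc R3 by 4 -> R3=(0,0,0,4) value=4
Op 3: inc R1 by 4 -> R1=(0,7,0,0) value=7
Op 4: inc R2 by 3 -> R2=(0,0,3,0) value=3
Op 5: inc R0 by 2 -> R0=(2,0,0,0) value=2
Op 6: merge R3<->R0 -> R3=(2,0,0,4) R0=(2,0,0,4)
Op 7: merge R3<->R0 -> R3=(2,0,0,4) R0=(2,0,0,4)
Op 8: inc R2 by 1 -> R2=(0,0,4,0) value=4
Op 9: merge R3<->R2 -> R3=(2,0,4,4) R2=(2,0,4,4)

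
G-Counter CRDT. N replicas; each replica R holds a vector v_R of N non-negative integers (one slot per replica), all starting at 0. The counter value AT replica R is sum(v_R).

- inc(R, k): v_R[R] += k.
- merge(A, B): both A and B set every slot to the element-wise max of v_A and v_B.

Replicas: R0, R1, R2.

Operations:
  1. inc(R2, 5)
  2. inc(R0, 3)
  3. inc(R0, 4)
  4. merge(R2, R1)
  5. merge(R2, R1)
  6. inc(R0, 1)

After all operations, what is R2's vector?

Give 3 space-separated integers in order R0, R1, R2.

Answer: 0 0 5

Derivation:
Op 1: inc R2 by 5 -> R2=(0,0,5) value=5
Op 2: inc R0 by 3 -> R0=(3,0,0) value=3
Op 3: inc R0 by 4 -> R0=(7,0,0) value=7
Op 4: merge R2<->R1 -> R2=(0,0,5) R1=(0,0,5)
Op 5: merge R2<->R1 -> R2=(0,0,5) R1=(0,0,5)
Op 6: inc R0 by 1 -> R0=(8,0,0) value=8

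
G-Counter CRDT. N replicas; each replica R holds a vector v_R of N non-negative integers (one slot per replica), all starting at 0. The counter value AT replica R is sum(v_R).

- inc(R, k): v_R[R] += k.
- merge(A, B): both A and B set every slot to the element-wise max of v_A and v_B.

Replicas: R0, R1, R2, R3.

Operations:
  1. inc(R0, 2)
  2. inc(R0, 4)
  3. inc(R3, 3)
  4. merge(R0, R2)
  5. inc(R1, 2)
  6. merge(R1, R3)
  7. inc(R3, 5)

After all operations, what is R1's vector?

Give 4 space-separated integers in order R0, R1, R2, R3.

Answer: 0 2 0 3

Derivation:
Op 1: inc R0 by 2 -> R0=(2,0,0,0) value=2
Op 2: inc R0 by 4 -> R0=(6,0,0,0) value=6
Op 3: inc R3 by 3 -> R3=(0,0,0,3) value=3
Op 4: merge R0<->R2 -> R0=(6,0,0,0) R2=(6,0,0,0)
Op 5: inc R1 by 2 -> R1=(0,2,0,0) value=2
Op 6: merge R1<->R3 -> R1=(0,2,0,3) R3=(0,2,0,3)
Op 7: inc R3 by 5 -> R3=(0,2,0,8) value=10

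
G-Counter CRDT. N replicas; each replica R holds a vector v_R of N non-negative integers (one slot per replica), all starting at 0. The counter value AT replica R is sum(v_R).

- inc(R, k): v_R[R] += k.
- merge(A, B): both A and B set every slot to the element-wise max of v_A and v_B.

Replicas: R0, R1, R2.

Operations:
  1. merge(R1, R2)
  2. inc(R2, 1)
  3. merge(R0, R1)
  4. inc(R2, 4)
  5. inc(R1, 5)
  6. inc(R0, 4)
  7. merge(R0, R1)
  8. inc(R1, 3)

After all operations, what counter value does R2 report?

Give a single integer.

Answer: 5

Derivation:
Op 1: merge R1<->R2 -> R1=(0,0,0) R2=(0,0,0)
Op 2: inc R2 by 1 -> R2=(0,0,1) value=1
Op 3: merge R0<->R1 -> R0=(0,0,0) R1=(0,0,0)
Op 4: inc R2 by 4 -> R2=(0,0,5) value=5
Op 5: inc R1 by 5 -> R1=(0,5,0) value=5
Op 6: inc R0 by 4 -> R0=(4,0,0) value=4
Op 7: merge R0<->R1 -> R0=(4,5,0) R1=(4,5,0)
Op 8: inc R1 by 3 -> R1=(4,8,0) value=12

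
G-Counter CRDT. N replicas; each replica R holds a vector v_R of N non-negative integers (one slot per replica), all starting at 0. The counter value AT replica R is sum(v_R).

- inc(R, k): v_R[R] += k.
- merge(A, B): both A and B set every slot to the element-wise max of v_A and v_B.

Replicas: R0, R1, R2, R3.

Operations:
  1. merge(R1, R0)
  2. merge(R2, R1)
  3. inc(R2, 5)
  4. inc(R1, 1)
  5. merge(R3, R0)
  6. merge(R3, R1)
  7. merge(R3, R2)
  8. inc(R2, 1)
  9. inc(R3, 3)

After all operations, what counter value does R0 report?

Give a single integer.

Answer: 0

Derivation:
Op 1: merge R1<->R0 -> R1=(0,0,0,0) R0=(0,0,0,0)
Op 2: merge R2<->R1 -> R2=(0,0,0,0) R1=(0,0,0,0)
Op 3: inc R2 by 5 -> R2=(0,0,5,0) value=5
Op 4: inc R1 by 1 -> R1=(0,1,0,0) value=1
Op 5: merge R3<->R0 -> R3=(0,0,0,0) R0=(0,0,0,0)
Op 6: merge R3<->R1 -> R3=(0,1,0,0) R1=(0,1,0,0)
Op 7: merge R3<->R2 -> R3=(0,1,5,0) R2=(0,1,5,0)
Op 8: inc R2 by 1 -> R2=(0,1,6,0) value=7
Op 9: inc R3 by 3 -> R3=(0,1,5,3) value=9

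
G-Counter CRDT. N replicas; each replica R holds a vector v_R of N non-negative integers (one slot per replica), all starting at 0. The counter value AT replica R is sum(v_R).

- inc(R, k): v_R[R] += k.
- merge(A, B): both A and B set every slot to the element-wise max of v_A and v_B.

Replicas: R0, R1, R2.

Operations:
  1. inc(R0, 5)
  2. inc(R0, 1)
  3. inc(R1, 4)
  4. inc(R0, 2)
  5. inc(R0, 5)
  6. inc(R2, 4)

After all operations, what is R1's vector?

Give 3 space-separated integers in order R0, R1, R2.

Op 1: inc R0 by 5 -> R0=(5,0,0) value=5
Op 2: inc R0 by 1 -> R0=(6,0,0) value=6
Op 3: inc R1 by 4 -> R1=(0,4,0) value=4
Op 4: inc R0 by 2 -> R0=(8,0,0) value=8
Op 5: inc R0 by 5 -> R0=(13,0,0) value=13
Op 6: inc R2 by 4 -> R2=(0,0,4) value=4

Answer: 0 4 0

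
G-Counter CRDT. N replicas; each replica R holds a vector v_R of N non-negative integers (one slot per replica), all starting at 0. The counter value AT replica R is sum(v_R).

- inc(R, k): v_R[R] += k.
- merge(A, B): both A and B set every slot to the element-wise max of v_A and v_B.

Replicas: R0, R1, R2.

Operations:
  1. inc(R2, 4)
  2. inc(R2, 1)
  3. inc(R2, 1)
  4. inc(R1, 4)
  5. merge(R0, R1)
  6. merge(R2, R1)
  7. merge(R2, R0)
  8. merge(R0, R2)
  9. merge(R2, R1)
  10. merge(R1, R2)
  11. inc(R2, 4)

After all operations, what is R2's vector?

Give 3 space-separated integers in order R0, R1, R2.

Op 1: inc R2 by 4 -> R2=(0,0,4) value=4
Op 2: inc R2 by 1 -> R2=(0,0,5) value=5
Op 3: inc R2 by 1 -> R2=(0,0,6) value=6
Op 4: inc R1 by 4 -> R1=(0,4,0) value=4
Op 5: merge R0<->R1 -> R0=(0,4,0) R1=(0,4,0)
Op 6: merge R2<->R1 -> R2=(0,4,6) R1=(0,4,6)
Op 7: merge R2<->R0 -> R2=(0,4,6) R0=(0,4,6)
Op 8: merge R0<->R2 -> R0=(0,4,6) R2=(0,4,6)
Op 9: merge R2<->R1 -> R2=(0,4,6) R1=(0,4,6)
Op 10: merge R1<->R2 -> R1=(0,4,6) R2=(0,4,6)
Op 11: inc R2 by 4 -> R2=(0,4,10) value=14

Answer: 0 4 10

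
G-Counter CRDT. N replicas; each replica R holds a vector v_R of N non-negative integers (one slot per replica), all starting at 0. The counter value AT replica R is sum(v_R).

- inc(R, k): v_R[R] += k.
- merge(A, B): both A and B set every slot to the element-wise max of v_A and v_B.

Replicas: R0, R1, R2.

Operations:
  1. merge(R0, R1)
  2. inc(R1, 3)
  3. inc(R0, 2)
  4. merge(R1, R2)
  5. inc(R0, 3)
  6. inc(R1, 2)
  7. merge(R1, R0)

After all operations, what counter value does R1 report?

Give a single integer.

Op 1: merge R0<->R1 -> R0=(0,0,0) R1=(0,0,0)
Op 2: inc R1 by 3 -> R1=(0,3,0) value=3
Op 3: inc R0 by 2 -> R0=(2,0,0) value=2
Op 4: merge R1<->R2 -> R1=(0,3,0) R2=(0,3,0)
Op 5: inc R0 by 3 -> R0=(5,0,0) value=5
Op 6: inc R1 by 2 -> R1=(0,5,0) value=5
Op 7: merge R1<->R0 -> R1=(5,5,0) R0=(5,5,0)

Answer: 10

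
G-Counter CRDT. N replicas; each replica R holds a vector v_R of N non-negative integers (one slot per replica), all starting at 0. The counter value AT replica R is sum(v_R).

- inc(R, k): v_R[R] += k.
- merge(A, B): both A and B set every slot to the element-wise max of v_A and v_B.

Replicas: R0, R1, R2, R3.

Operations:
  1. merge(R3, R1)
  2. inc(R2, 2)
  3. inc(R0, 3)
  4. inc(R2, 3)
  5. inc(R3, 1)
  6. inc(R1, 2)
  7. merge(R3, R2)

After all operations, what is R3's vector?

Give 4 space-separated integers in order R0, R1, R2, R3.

Answer: 0 0 5 1

Derivation:
Op 1: merge R3<->R1 -> R3=(0,0,0,0) R1=(0,0,0,0)
Op 2: inc R2 by 2 -> R2=(0,0,2,0) value=2
Op 3: inc R0 by 3 -> R0=(3,0,0,0) value=3
Op 4: inc R2 by 3 -> R2=(0,0,5,0) value=5
Op 5: inc R3 by 1 -> R3=(0,0,0,1) value=1
Op 6: inc R1 by 2 -> R1=(0,2,0,0) value=2
Op 7: merge R3<->R2 -> R3=(0,0,5,1) R2=(0,0,5,1)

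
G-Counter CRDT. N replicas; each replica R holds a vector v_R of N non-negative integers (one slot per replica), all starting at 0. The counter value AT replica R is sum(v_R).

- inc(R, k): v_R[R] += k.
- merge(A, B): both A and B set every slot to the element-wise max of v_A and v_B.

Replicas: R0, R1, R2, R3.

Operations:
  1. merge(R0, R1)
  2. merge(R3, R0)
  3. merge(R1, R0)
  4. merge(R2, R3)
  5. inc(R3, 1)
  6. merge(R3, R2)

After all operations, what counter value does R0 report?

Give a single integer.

Op 1: merge R0<->R1 -> R0=(0,0,0,0) R1=(0,0,0,0)
Op 2: merge R3<->R0 -> R3=(0,0,0,0) R0=(0,0,0,0)
Op 3: merge R1<->R0 -> R1=(0,0,0,0) R0=(0,0,0,0)
Op 4: merge R2<->R3 -> R2=(0,0,0,0) R3=(0,0,0,0)
Op 5: inc R3 by 1 -> R3=(0,0,0,1) value=1
Op 6: merge R3<->R2 -> R3=(0,0,0,1) R2=(0,0,0,1)

Answer: 0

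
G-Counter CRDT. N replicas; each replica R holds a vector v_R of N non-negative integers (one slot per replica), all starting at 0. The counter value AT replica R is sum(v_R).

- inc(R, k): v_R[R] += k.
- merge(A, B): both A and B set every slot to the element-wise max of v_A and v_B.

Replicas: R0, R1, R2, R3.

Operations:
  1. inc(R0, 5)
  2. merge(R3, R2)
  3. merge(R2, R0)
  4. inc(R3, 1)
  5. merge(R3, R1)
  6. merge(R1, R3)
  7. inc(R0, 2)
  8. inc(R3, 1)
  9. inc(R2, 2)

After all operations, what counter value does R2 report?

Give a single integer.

Answer: 7

Derivation:
Op 1: inc R0 by 5 -> R0=(5,0,0,0) value=5
Op 2: merge R3<->R2 -> R3=(0,0,0,0) R2=(0,0,0,0)
Op 3: merge R2<->R0 -> R2=(5,0,0,0) R0=(5,0,0,0)
Op 4: inc R3 by 1 -> R3=(0,0,0,1) value=1
Op 5: merge R3<->R1 -> R3=(0,0,0,1) R1=(0,0,0,1)
Op 6: merge R1<->R3 -> R1=(0,0,0,1) R3=(0,0,0,1)
Op 7: inc R0 by 2 -> R0=(7,0,0,0) value=7
Op 8: inc R3 by 1 -> R3=(0,0,0,2) value=2
Op 9: inc R2 by 2 -> R2=(5,0,2,0) value=7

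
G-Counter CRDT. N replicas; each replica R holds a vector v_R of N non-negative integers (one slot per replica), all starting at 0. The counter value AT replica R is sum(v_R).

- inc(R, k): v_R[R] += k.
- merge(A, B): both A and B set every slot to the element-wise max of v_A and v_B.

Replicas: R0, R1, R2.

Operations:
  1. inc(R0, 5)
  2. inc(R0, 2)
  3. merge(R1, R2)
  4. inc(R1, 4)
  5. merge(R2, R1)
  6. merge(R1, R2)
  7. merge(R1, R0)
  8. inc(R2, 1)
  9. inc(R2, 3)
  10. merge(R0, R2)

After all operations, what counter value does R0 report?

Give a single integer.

Answer: 15

Derivation:
Op 1: inc R0 by 5 -> R0=(5,0,0) value=5
Op 2: inc R0 by 2 -> R0=(7,0,0) value=7
Op 3: merge R1<->R2 -> R1=(0,0,0) R2=(0,0,0)
Op 4: inc R1 by 4 -> R1=(0,4,0) value=4
Op 5: merge R2<->R1 -> R2=(0,4,0) R1=(0,4,0)
Op 6: merge R1<->R2 -> R1=(0,4,0) R2=(0,4,0)
Op 7: merge R1<->R0 -> R1=(7,4,0) R0=(7,4,0)
Op 8: inc R2 by 1 -> R2=(0,4,1) value=5
Op 9: inc R2 by 3 -> R2=(0,4,4) value=8
Op 10: merge R0<->R2 -> R0=(7,4,4) R2=(7,4,4)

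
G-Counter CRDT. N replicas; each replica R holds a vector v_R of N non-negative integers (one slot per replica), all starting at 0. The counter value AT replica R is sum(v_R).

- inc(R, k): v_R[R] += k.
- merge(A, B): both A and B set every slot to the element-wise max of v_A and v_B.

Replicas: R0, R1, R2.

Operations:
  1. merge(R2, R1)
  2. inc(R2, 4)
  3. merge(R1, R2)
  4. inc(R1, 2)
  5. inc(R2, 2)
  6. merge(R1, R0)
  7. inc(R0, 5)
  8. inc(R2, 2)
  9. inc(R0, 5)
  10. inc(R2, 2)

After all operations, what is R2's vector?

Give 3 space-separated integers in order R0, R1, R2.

Answer: 0 0 10

Derivation:
Op 1: merge R2<->R1 -> R2=(0,0,0) R1=(0,0,0)
Op 2: inc R2 by 4 -> R2=(0,0,4) value=4
Op 3: merge R1<->R2 -> R1=(0,0,4) R2=(0,0,4)
Op 4: inc R1 by 2 -> R1=(0,2,4) value=6
Op 5: inc R2 by 2 -> R2=(0,0,6) value=6
Op 6: merge R1<->R0 -> R1=(0,2,4) R0=(0,2,4)
Op 7: inc R0 by 5 -> R0=(5,2,4) value=11
Op 8: inc R2 by 2 -> R2=(0,0,8) value=8
Op 9: inc R0 by 5 -> R0=(10,2,4) value=16
Op 10: inc R2 by 2 -> R2=(0,0,10) value=10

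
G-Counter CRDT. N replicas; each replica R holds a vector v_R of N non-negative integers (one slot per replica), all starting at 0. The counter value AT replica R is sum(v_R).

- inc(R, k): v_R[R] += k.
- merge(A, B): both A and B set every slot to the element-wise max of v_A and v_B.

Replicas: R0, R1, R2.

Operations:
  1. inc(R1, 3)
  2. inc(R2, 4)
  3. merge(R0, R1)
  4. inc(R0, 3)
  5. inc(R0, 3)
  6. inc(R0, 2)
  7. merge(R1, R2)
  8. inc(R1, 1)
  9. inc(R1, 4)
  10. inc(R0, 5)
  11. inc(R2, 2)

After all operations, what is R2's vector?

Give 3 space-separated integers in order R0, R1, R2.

Answer: 0 3 6

Derivation:
Op 1: inc R1 by 3 -> R1=(0,3,0) value=3
Op 2: inc R2 by 4 -> R2=(0,0,4) value=4
Op 3: merge R0<->R1 -> R0=(0,3,0) R1=(0,3,0)
Op 4: inc R0 by 3 -> R0=(3,3,0) value=6
Op 5: inc R0 by 3 -> R0=(6,3,0) value=9
Op 6: inc R0 by 2 -> R0=(8,3,0) value=11
Op 7: merge R1<->R2 -> R1=(0,3,4) R2=(0,3,4)
Op 8: inc R1 by 1 -> R1=(0,4,4) value=8
Op 9: inc R1 by 4 -> R1=(0,8,4) value=12
Op 10: inc R0 by 5 -> R0=(13,3,0) value=16
Op 11: inc R2 by 2 -> R2=(0,3,6) value=9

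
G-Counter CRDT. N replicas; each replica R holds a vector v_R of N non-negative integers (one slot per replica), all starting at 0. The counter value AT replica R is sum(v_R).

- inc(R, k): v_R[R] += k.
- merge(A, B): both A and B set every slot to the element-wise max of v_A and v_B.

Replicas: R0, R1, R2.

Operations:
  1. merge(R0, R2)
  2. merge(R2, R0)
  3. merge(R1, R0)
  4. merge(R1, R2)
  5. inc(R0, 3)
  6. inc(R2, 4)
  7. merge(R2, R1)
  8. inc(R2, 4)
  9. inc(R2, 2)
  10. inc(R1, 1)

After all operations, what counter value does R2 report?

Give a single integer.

Answer: 10

Derivation:
Op 1: merge R0<->R2 -> R0=(0,0,0) R2=(0,0,0)
Op 2: merge R2<->R0 -> R2=(0,0,0) R0=(0,0,0)
Op 3: merge R1<->R0 -> R1=(0,0,0) R0=(0,0,0)
Op 4: merge R1<->R2 -> R1=(0,0,0) R2=(0,0,0)
Op 5: inc R0 by 3 -> R0=(3,0,0) value=3
Op 6: inc R2 by 4 -> R2=(0,0,4) value=4
Op 7: merge R2<->R1 -> R2=(0,0,4) R1=(0,0,4)
Op 8: inc R2 by 4 -> R2=(0,0,8) value=8
Op 9: inc R2 by 2 -> R2=(0,0,10) value=10
Op 10: inc R1 by 1 -> R1=(0,1,4) value=5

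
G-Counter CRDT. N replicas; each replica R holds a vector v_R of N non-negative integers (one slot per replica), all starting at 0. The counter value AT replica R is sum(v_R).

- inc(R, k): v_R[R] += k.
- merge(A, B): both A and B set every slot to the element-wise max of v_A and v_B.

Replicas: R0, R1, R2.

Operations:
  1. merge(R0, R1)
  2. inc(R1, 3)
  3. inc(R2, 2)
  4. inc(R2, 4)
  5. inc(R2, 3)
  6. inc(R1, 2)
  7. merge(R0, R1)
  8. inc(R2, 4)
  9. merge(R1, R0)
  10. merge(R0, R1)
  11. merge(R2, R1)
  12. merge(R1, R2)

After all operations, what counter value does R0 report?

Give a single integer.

Op 1: merge R0<->R1 -> R0=(0,0,0) R1=(0,0,0)
Op 2: inc R1 by 3 -> R1=(0,3,0) value=3
Op 3: inc R2 by 2 -> R2=(0,0,2) value=2
Op 4: inc R2 by 4 -> R2=(0,0,6) value=6
Op 5: inc R2 by 3 -> R2=(0,0,9) value=9
Op 6: inc R1 by 2 -> R1=(0,5,0) value=5
Op 7: merge R0<->R1 -> R0=(0,5,0) R1=(0,5,0)
Op 8: inc R2 by 4 -> R2=(0,0,13) value=13
Op 9: merge R1<->R0 -> R1=(0,5,0) R0=(0,5,0)
Op 10: merge R0<->R1 -> R0=(0,5,0) R1=(0,5,0)
Op 11: merge R2<->R1 -> R2=(0,5,13) R1=(0,5,13)
Op 12: merge R1<->R2 -> R1=(0,5,13) R2=(0,5,13)

Answer: 5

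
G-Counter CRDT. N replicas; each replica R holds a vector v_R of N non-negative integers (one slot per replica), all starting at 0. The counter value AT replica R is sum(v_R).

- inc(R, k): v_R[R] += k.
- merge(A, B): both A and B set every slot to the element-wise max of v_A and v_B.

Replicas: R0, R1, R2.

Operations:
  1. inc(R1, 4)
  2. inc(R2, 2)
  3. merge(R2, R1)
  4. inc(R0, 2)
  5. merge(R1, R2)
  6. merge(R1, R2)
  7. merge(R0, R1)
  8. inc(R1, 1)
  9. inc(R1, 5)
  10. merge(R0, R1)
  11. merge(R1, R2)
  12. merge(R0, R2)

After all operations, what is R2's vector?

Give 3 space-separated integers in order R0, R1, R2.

Answer: 2 10 2

Derivation:
Op 1: inc R1 by 4 -> R1=(0,4,0) value=4
Op 2: inc R2 by 2 -> R2=(0,0,2) value=2
Op 3: merge R2<->R1 -> R2=(0,4,2) R1=(0,4,2)
Op 4: inc R0 by 2 -> R0=(2,0,0) value=2
Op 5: merge R1<->R2 -> R1=(0,4,2) R2=(0,4,2)
Op 6: merge R1<->R2 -> R1=(0,4,2) R2=(0,4,2)
Op 7: merge R0<->R1 -> R0=(2,4,2) R1=(2,4,2)
Op 8: inc R1 by 1 -> R1=(2,5,2) value=9
Op 9: inc R1 by 5 -> R1=(2,10,2) value=14
Op 10: merge R0<->R1 -> R0=(2,10,2) R1=(2,10,2)
Op 11: merge R1<->R2 -> R1=(2,10,2) R2=(2,10,2)
Op 12: merge R0<->R2 -> R0=(2,10,2) R2=(2,10,2)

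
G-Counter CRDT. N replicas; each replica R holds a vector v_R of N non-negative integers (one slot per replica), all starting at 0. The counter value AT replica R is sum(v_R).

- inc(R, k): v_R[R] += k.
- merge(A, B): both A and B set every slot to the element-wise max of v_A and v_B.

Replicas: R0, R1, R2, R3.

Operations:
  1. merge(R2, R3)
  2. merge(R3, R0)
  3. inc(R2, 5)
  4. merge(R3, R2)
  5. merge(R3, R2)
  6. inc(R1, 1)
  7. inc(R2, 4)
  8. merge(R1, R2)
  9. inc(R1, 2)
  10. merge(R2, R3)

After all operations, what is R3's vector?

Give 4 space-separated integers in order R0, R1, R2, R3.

Answer: 0 1 9 0

Derivation:
Op 1: merge R2<->R3 -> R2=(0,0,0,0) R3=(0,0,0,0)
Op 2: merge R3<->R0 -> R3=(0,0,0,0) R0=(0,0,0,0)
Op 3: inc R2 by 5 -> R2=(0,0,5,0) value=5
Op 4: merge R3<->R2 -> R3=(0,0,5,0) R2=(0,0,5,0)
Op 5: merge R3<->R2 -> R3=(0,0,5,0) R2=(0,0,5,0)
Op 6: inc R1 by 1 -> R1=(0,1,0,0) value=1
Op 7: inc R2 by 4 -> R2=(0,0,9,0) value=9
Op 8: merge R1<->R2 -> R1=(0,1,9,0) R2=(0,1,9,0)
Op 9: inc R1 by 2 -> R1=(0,3,9,0) value=12
Op 10: merge R2<->R3 -> R2=(0,1,9,0) R3=(0,1,9,0)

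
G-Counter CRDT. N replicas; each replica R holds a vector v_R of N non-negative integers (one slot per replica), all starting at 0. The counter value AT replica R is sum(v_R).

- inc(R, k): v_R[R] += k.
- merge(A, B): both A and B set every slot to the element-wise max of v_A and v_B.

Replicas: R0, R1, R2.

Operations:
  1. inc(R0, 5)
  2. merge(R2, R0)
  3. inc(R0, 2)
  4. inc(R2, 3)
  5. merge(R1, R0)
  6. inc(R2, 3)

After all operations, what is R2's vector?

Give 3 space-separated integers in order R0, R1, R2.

Op 1: inc R0 by 5 -> R0=(5,0,0) value=5
Op 2: merge R2<->R0 -> R2=(5,0,0) R0=(5,0,0)
Op 3: inc R0 by 2 -> R0=(7,0,0) value=7
Op 4: inc R2 by 3 -> R2=(5,0,3) value=8
Op 5: merge R1<->R0 -> R1=(7,0,0) R0=(7,0,0)
Op 6: inc R2 by 3 -> R2=(5,0,6) value=11

Answer: 5 0 6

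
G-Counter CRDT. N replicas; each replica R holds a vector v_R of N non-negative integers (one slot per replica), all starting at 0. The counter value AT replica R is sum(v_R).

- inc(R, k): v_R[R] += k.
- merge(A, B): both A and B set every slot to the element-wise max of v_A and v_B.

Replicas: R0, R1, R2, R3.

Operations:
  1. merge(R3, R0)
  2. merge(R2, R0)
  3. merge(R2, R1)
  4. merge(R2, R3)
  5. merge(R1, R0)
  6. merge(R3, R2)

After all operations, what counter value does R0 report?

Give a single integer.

Answer: 0

Derivation:
Op 1: merge R3<->R0 -> R3=(0,0,0,0) R0=(0,0,0,0)
Op 2: merge R2<->R0 -> R2=(0,0,0,0) R0=(0,0,0,0)
Op 3: merge R2<->R1 -> R2=(0,0,0,0) R1=(0,0,0,0)
Op 4: merge R2<->R3 -> R2=(0,0,0,0) R3=(0,0,0,0)
Op 5: merge R1<->R0 -> R1=(0,0,0,0) R0=(0,0,0,0)
Op 6: merge R3<->R2 -> R3=(0,0,0,0) R2=(0,0,0,0)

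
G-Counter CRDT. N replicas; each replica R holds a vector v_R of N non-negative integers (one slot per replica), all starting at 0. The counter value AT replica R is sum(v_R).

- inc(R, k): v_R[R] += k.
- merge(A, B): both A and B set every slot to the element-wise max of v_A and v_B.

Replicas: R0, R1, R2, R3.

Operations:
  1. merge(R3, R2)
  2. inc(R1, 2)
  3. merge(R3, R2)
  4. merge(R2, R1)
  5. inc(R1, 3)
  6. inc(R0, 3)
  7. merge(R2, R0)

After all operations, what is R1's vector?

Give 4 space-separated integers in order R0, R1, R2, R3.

Op 1: merge R3<->R2 -> R3=(0,0,0,0) R2=(0,0,0,0)
Op 2: inc R1 by 2 -> R1=(0,2,0,0) value=2
Op 3: merge R3<->R2 -> R3=(0,0,0,0) R2=(0,0,0,0)
Op 4: merge R2<->R1 -> R2=(0,2,0,0) R1=(0,2,0,0)
Op 5: inc R1 by 3 -> R1=(0,5,0,0) value=5
Op 6: inc R0 by 3 -> R0=(3,0,0,0) value=3
Op 7: merge R2<->R0 -> R2=(3,2,0,0) R0=(3,2,0,0)

Answer: 0 5 0 0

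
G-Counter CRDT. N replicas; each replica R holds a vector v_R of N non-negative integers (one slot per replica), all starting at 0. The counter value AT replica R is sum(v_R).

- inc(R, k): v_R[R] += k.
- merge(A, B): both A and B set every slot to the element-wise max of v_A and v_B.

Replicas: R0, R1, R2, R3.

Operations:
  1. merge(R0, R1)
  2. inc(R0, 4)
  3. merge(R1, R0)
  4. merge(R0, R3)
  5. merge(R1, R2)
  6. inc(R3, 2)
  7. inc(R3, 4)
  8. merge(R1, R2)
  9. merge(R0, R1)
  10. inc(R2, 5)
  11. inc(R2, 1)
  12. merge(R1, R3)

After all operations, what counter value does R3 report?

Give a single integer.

Answer: 10

Derivation:
Op 1: merge R0<->R1 -> R0=(0,0,0,0) R1=(0,0,0,0)
Op 2: inc R0 by 4 -> R0=(4,0,0,0) value=4
Op 3: merge R1<->R0 -> R1=(4,0,0,0) R0=(4,0,0,0)
Op 4: merge R0<->R3 -> R0=(4,0,0,0) R3=(4,0,0,0)
Op 5: merge R1<->R2 -> R1=(4,0,0,0) R2=(4,0,0,0)
Op 6: inc R3 by 2 -> R3=(4,0,0,2) value=6
Op 7: inc R3 by 4 -> R3=(4,0,0,6) value=10
Op 8: merge R1<->R2 -> R1=(4,0,0,0) R2=(4,0,0,0)
Op 9: merge R0<->R1 -> R0=(4,0,0,0) R1=(4,0,0,0)
Op 10: inc R2 by 5 -> R2=(4,0,5,0) value=9
Op 11: inc R2 by 1 -> R2=(4,0,6,0) value=10
Op 12: merge R1<->R3 -> R1=(4,0,0,6) R3=(4,0,0,6)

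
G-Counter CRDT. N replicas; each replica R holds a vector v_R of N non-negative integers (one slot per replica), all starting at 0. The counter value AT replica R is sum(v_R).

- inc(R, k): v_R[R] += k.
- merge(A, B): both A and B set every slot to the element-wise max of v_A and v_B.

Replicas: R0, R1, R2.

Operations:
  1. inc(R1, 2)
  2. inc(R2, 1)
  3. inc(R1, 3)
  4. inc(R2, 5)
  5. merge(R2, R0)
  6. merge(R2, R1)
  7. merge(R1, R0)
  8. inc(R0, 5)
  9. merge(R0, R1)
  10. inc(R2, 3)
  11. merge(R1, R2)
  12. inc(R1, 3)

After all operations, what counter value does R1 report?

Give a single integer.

Op 1: inc R1 by 2 -> R1=(0,2,0) value=2
Op 2: inc R2 by 1 -> R2=(0,0,1) value=1
Op 3: inc R1 by 3 -> R1=(0,5,0) value=5
Op 4: inc R2 by 5 -> R2=(0,0,6) value=6
Op 5: merge R2<->R0 -> R2=(0,0,6) R0=(0,0,6)
Op 6: merge R2<->R1 -> R2=(0,5,6) R1=(0,5,6)
Op 7: merge R1<->R0 -> R1=(0,5,6) R0=(0,5,6)
Op 8: inc R0 by 5 -> R0=(5,5,6) value=16
Op 9: merge R0<->R1 -> R0=(5,5,6) R1=(5,5,6)
Op 10: inc R2 by 3 -> R2=(0,5,9) value=14
Op 11: merge R1<->R2 -> R1=(5,5,9) R2=(5,5,9)
Op 12: inc R1 by 3 -> R1=(5,8,9) value=22

Answer: 22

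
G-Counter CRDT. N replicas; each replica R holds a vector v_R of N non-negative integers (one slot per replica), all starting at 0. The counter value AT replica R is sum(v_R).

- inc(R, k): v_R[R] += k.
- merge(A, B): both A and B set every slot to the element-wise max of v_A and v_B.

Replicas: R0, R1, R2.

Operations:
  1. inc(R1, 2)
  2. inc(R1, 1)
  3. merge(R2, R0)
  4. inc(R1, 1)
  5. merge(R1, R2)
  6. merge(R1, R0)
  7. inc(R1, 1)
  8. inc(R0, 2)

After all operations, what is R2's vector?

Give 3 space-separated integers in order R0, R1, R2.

Op 1: inc R1 by 2 -> R1=(0,2,0) value=2
Op 2: inc R1 by 1 -> R1=(0,3,0) value=3
Op 3: merge R2<->R0 -> R2=(0,0,0) R0=(0,0,0)
Op 4: inc R1 by 1 -> R1=(0,4,0) value=4
Op 5: merge R1<->R2 -> R1=(0,4,0) R2=(0,4,0)
Op 6: merge R1<->R0 -> R1=(0,4,0) R0=(0,4,0)
Op 7: inc R1 by 1 -> R1=(0,5,0) value=5
Op 8: inc R0 by 2 -> R0=(2,4,0) value=6

Answer: 0 4 0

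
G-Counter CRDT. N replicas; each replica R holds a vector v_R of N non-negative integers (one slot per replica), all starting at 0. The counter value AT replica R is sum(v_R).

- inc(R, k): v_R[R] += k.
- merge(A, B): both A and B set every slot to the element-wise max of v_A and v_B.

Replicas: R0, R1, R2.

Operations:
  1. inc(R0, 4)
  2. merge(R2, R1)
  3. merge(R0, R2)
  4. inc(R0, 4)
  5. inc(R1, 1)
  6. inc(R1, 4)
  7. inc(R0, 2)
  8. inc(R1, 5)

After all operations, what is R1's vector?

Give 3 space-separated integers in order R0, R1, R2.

Answer: 0 10 0

Derivation:
Op 1: inc R0 by 4 -> R0=(4,0,0) value=4
Op 2: merge R2<->R1 -> R2=(0,0,0) R1=(0,0,0)
Op 3: merge R0<->R2 -> R0=(4,0,0) R2=(4,0,0)
Op 4: inc R0 by 4 -> R0=(8,0,0) value=8
Op 5: inc R1 by 1 -> R1=(0,1,0) value=1
Op 6: inc R1 by 4 -> R1=(0,5,0) value=5
Op 7: inc R0 by 2 -> R0=(10,0,0) value=10
Op 8: inc R1 by 5 -> R1=(0,10,0) value=10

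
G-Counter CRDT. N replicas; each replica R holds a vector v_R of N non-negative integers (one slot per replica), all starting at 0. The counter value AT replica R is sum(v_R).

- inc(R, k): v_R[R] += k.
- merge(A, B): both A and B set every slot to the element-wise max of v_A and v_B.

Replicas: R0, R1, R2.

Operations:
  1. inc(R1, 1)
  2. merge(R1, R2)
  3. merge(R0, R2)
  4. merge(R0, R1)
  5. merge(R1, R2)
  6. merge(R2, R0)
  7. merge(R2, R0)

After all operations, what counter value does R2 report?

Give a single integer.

Answer: 1

Derivation:
Op 1: inc R1 by 1 -> R1=(0,1,0) value=1
Op 2: merge R1<->R2 -> R1=(0,1,0) R2=(0,1,0)
Op 3: merge R0<->R2 -> R0=(0,1,0) R2=(0,1,0)
Op 4: merge R0<->R1 -> R0=(0,1,0) R1=(0,1,0)
Op 5: merge R1<->R2 -> R1=(0,1,0) R2=(0,1,0)
Op 6: merge R2<->R0 -> R2=(0,1,0) R0=(0,1,0)
Op 7: merge R2<->R0 -> R2=(0,1,0) R0=(0,1,0)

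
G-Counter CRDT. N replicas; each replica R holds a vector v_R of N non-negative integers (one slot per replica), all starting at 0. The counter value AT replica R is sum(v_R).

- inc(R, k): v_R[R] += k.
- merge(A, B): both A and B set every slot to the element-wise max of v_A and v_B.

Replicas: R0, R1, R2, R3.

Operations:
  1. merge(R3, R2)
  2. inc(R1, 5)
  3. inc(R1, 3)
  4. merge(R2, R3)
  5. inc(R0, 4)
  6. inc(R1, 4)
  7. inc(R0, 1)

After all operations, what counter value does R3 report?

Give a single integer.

Op 1: merge R3<->R2 -> R3=(0,0,0,0) R2=(0,0,0,0)
Op 2: inc R1 by 5 -> R1=(0,5,0,0) value=5
Op 3: inc R1 by 3 -> R1=(0,8,0,0) value=8
Op 4: merge R2<->R3 -> R2=(0,0,0,0) R3=(0,0,0,0)
Op 5: inc R0 by 4 -> R0=(4,0,0,0) value=4
Op 6: inc R1 by 4 -> R1=(0,12,0,0) value=12
Op 7: inc R0 by 1 -> R0=(5,0,0,0) value=5

Answer: 0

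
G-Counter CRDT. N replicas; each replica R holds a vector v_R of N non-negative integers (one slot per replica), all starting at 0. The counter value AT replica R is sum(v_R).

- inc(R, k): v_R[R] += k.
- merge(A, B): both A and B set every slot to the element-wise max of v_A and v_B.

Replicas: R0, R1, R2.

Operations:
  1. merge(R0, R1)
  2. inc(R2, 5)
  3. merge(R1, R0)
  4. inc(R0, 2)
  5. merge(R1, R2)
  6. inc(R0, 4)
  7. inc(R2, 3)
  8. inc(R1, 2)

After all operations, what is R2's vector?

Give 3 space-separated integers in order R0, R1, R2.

Answer: 0 0 8

Derivation:
Op 1: merge R0<->R1 -> R0=(0,0,0) R1=(0,0,0)
Op 2: inc R2 by 5 -> R2=(0,0,5) value=5
Op 3: merge R1<->R0 -> R1=(0,0,0) R0=(0,0,0)
Op 4: inc R0 by 2 -> R0=(2,0,0) value=2
Op 5: merge R1<->R2 -> R1=(0,0,5) R2=(0,0,5)
Op 6: inc R0 by 4 -> R0=(6,0,0) value=6
Op 7: inc R2 by 3 -> R2=(0,0,8) value=8
Op 8: inc R1 by 2 -> R1=(0,2,5) value=7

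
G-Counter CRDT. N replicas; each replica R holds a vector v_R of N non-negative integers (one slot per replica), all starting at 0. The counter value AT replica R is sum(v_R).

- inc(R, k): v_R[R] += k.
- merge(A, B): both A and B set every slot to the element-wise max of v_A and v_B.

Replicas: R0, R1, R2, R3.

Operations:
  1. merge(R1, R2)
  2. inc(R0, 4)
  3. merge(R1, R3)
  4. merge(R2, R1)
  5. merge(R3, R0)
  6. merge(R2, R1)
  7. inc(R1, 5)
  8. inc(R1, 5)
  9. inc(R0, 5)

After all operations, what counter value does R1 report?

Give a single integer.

Answer: 10

Derivation:
Op 1: merge R1<->R2 -> R1=(0,0,0,0) R2=(0,0,0,0)
Op 2: inc R0 by 4 -> R0=(4,0,0,0) value=4
Op 3: merge R1<->R3 -> R1=(0,0,0,0) R3=(0,0,0,0)
Op 4: merge R2<->R1 -> R2=(0,0,0,0) R1=(0,0,0,0)
Op 5: merge R3<->R0 -> R3=(4,0,0,0) R0=(4,0,0,0)
Op 6: merge R2<->R1 -> R2=(0,0,0,0) R1=(0,0,0,0)
Op 7: inc R1 by 5 -> R1=(0,5,0,0) value=5
Op 8: inc R1 by 5 -> R1=(0,10,0,0) value=10
Op 9: inc R0 by 5 -> R0=(9,0,0,0) value=9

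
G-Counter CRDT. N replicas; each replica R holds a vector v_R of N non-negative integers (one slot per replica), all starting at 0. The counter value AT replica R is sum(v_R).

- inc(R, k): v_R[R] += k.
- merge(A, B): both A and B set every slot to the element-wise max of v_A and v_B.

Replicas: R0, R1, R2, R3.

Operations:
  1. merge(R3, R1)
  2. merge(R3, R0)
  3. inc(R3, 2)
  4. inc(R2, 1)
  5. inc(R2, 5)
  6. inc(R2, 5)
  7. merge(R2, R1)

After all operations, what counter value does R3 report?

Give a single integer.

Answer: 2

Derivation:
Op 1: merge R3<->R1 -> R3=(0,0,0,0) R1=(0,0,0,0)
Op 2: merge R3<->R0 -> R3=(0,0,0,0) R0=(0,0,0,0)
Op 3: inc R3 by 2 -> R3=(0,0,0,2) value=2
Op 4: inc R2 by 1 -> R2=(0,0,1,0) value=1
Op 5: inc R2 by 5 -> R2=(0,0,6,0) value=6
Op 6: inc R2 by 5 -> R2=(0,0,11,0) value=11
Op 7: merge R2<->R1 -> R2=(0,0,11,0) R1=(0,0,11,0)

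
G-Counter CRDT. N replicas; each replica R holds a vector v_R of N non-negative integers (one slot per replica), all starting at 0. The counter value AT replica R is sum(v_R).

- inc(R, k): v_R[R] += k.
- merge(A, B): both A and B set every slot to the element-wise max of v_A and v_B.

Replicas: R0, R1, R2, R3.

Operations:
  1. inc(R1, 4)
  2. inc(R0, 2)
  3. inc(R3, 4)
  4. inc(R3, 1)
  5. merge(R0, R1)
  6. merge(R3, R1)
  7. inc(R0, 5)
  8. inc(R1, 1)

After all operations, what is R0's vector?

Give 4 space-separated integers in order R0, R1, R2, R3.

Answer: 7 4 0 0

Derivation:
Op 1: inc R1 by 4 -> R1=(0,4,0,0) value=4
Op 2: inc R0 by 2 -> R0=(2,0,0,0) value=2
Op 3: inc R3 by 4 -> R3=(0,0,0,4) value=4
Op 4: inc R3 by 1 -> R3=(0,0,0,5) value=5
Op 5: merge R0<->R1 -> R0=(2,4,0,0) R1=(2,4,0,0)
Op 6: merge R3<->R1 -> R3=(2,4,0,5) R1=(2,4,0,5)
Op 7: inc R0 by 5 -> R0=(7,4,0,0) value=11
Op 8: inc R1 by 1 -> R1=(2,5,0,5) value=12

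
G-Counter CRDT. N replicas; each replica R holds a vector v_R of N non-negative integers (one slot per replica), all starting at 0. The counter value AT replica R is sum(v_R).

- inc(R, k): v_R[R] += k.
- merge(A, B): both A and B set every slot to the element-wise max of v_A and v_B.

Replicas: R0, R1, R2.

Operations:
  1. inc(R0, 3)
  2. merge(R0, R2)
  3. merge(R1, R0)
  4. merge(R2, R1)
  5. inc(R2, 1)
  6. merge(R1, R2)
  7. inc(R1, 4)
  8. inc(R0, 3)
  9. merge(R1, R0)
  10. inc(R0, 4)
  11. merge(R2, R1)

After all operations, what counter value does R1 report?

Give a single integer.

Op 1: inc R0 by 3 -> R0=(3,0,0) value=3
Op 2: merge R0<->R2 -> R0=(3,0,0) R2=(3,0,0)
Op 3: merge R1<->R0 -> R1=(3,0,0) R0=(3,0,0)
Op 4: merge R2<->R1 -> R2=(3,0,0) R1=(3,0,0)
Op 5: inc R2 by 1 -> R2=(3,0,1) value=4
Op 6: merge R1<->R2 -> R1=(3,0,1) R2=(3,0,1)
Op 7: inc R1 by 4 -> R1=(3,4,1) value=8
Op 8: inc R0 by 3 -> R0=(6,0,0) value=6
Op 9: merge R1<->R0 -> R1=(6,4,1) R0=(6,4,1)
Op 10: inc R0 by 4 -> R0=(10,4,1) value=15
Op 11: merge R2<->R1 -> R2=(6,4,1) R1=(6,4,1)

Answer: 11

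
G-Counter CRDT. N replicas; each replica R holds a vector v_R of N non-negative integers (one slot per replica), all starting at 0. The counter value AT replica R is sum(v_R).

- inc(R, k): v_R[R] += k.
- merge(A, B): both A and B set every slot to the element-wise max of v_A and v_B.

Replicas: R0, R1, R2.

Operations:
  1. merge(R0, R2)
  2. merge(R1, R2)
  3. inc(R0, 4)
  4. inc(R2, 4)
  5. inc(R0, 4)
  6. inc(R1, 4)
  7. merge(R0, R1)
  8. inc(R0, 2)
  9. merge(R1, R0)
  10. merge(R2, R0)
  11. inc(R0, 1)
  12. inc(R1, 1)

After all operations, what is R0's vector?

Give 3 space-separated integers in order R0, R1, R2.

Answer: 11 4 4

Derivation:
Op 1: merge R0<->R2 -> R0=(0,0,0) R2=(0,0,0)
Op 2: merge R1<->R2 -> R1=(0,0,0) R2=(0,0,0)
Op 3: inc R0 by 4 -> R0=(4,0,0) value=4
Op 4: inc R2 by 4 -> R2=(0,0,4) value=4
Op 5: inc R0 by 4 -> R0=(8,0,0) value=8
Op 6: inc R1 by 4 -> R1=(0,4,0) value=4
Op 7: merge R0<->R1 -> R0=(8,4,0) R1=(8,4,0)
Op 8: inc R0 by 2 -> R0=(10,4,0) value=14
Op 9: merge R1<->R0 -> R1=(10,4,0) R0=(10,4,0)
Op 10: merge R2<->R0 -> R2=(10,4,4) R0=(10,4,4)
Op 11: inc R0 by 1 -> R0=(11,4,4) value=19
Op 12: inc R1 by 1 -> R1=(10,5,0) value=15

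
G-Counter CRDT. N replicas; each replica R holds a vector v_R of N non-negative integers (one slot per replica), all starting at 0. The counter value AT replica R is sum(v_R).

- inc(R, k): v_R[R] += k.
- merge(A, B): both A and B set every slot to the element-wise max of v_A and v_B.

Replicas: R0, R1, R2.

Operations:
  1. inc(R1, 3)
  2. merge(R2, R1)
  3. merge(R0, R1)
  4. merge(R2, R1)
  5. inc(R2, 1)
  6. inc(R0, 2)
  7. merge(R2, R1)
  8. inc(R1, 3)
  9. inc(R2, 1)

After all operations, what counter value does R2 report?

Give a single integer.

Op 1: inc R1 by 3 -> R1=(0,3,0) value=3
Op 2: merge R2<->R1 -> R2=(0,3,0) R1=(0,3,0)
Op 3: merge R0<->R1 -> R0=(0,3,0) R1=(0,3,0)
Op 4: merge R2<->R1 -> R2=(0,3,0) R1=(0,3,0)
Op 5: inc R2 by 1 -> R2=(0,3,1) value=4
Op 6: inc R0 by 2 -> R0=(2,3,0) value=5
Op 7: merge R2<->R1 -> R2=(0,3,1) R1=(0,3,1)
Op 8: inc R1 by 3 -> R1=(0,6,1) value=7
Op 9: inc R2 by 1 -> R2=(0,3,2) value=5

Answer: 5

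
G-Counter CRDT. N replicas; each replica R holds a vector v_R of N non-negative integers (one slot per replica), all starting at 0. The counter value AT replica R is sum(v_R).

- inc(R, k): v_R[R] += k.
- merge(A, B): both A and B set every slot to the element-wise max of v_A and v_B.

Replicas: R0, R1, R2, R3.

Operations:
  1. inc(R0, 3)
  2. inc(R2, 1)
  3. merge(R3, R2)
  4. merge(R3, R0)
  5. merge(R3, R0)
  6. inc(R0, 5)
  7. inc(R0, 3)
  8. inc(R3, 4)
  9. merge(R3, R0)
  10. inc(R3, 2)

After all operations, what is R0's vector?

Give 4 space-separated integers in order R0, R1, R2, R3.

Op 1: inc R0 by 3 -> R0=(3,0,0,0) value=3
Op 2: inc R2 by 1 -> R2=(0,0,1,0) value=1
Op 3: merge R3<->R2 -> R3=(0,0,1,0) R2=(0,0,1,0)
Op 4: merge R3<->R0 -> R3=(3,0,1,0) R0=(3,0,1,0)
Op 5: merge R3<->R0 -> R3=(3,0,1,0) R0=(3,0,1,0)
Op 6: inc R0 by 5 -> R0=(8,0,1,0) value=9
Op 7: inc R0 by 3 -> R0=(11,0,1,0) value=12
Op 8: inc R3 by 4 -> R3=(3,0,1,4) value=8
Op 9: merge R3<->R0 -> R3=(11,0,1,4) R0=(11,0,1,4)
Op 10: inc R3 by 2 -> R3=(11,0,1,6) value=18

Answer: 11 0 1 4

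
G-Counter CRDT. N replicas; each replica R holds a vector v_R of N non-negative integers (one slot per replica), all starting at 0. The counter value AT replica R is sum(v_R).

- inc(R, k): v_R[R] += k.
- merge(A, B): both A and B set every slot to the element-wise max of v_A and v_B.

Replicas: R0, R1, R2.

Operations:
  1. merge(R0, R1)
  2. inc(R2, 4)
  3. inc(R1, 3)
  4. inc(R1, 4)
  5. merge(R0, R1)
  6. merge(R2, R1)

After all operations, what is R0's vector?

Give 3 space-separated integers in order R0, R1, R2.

Op 1: merge R0<->R1 -> R0=(0,0,0) R1=(0,0,0)
Op 2: inc R2 by 4 -> R2=(0,0,4) value=4
Op 3: inc R1 by 3 -> R1=(0,3,0) value=3
Op 4: inc R1 by 4 -> R1=(0,7,0) value=7
Op 5: merge R0<->R1 -> R0=(0,7,0) R1=(0,7,0)
Op 6: merge R2<->R1 -> R2=(0,7,4) R1=(0,7,4)

Answer: 0 7 0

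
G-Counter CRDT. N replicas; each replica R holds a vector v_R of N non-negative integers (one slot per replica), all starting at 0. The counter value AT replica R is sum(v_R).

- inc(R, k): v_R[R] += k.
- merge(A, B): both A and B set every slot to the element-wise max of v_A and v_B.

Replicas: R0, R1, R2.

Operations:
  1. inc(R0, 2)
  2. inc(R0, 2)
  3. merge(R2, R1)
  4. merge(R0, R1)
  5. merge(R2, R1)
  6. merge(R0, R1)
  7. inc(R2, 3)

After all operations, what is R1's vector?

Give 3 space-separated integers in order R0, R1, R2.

Op 1: inc R0 by 2 -> R0=(2,0,0) value=2
Op 2: inc R0 by 2 -> R0=(4,0,0) value=4
Op 3: merge R2<->R1 -> R2=(0,0,0) R1=(0,0,0)
Op 4: merge R0<->R1 -> R0=(4,0,0) R1=(4,0,0)
Op 5: merge R2<->R1 -> R2=(4,0,0) R1=(4,0,0)
Op 6: merge R0<->R1 -> R0=(4,0,0) R1=(4,0,0)
Op 7: inc R2 by 3 -> R2=(4,0,3) value=7

Answer: 4 0 0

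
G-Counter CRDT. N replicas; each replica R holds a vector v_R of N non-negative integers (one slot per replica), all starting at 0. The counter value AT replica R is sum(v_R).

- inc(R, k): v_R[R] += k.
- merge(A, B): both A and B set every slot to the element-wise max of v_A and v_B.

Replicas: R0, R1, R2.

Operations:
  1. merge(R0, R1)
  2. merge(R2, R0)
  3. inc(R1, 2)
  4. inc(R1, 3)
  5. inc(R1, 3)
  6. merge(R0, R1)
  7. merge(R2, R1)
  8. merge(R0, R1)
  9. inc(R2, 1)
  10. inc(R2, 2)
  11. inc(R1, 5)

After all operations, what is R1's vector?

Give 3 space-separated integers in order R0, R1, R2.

Answer: 0 13 0

Derivation:
Op 1: merge R0<->R1 -> R0=(0,0,0) R1=(0,0,0)
Op 2: merge R2<->R0 -> R2=(0,0,0) R0=(0,0,0)
Op 3: inc R1 by 2 -> R1=(0,2,0) value=2
Op 4: inc R1 by 3 -> R1=(0,5,0) value=5
Op 5: inc R1 by 3 -> R1=(0,8,0) value=8
Op 6: merge R0<->R1 -> R0=(0,8,0) R1=(0,8,0)
Op 7: merge R2<->R1 -> R2=(0,8,0) R1=(0,8,0)
Op 8: merge R0<->R1 -> R0=(0,8,0) R1=(0,8,0)
Op 9: inc R2 by 1 -> R2=(0,8,1) value=9
Op 10: inc R2 by 2 -> R2=(0,8,3) value=11
Op 11: inc R1 by 5 -> R1=(0,13,0) value=13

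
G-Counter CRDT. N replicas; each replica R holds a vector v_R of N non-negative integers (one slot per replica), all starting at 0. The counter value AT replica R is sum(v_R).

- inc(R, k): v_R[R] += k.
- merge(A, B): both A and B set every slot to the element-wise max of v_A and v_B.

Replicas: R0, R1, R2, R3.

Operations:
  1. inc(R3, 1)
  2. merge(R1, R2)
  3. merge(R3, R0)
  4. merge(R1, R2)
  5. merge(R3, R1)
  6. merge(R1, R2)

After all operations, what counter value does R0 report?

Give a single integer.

Op 1: inc R3 by 1 -> R3=(0,0,0,1) value=1
Op 2: merge R1<->R2 -> R1=(0,0,0,0) R2=(0,0,0,0)
Op 3: merge R3<->R0 -> R3=(0,0,0,1) R0=(0,0,0,1)
Op 4: merge R1<->R2 -> R1=(0,0,0,0) R2=(0,0,0,0)
Op 5: merge R3<->R1 -> R3=(0,0,0,1) R1=(0,0,0,1)
Op 6: merge R1<->R2 -> R1=(0,0,0,1) R2=(0,0,0,1)

Answer: 1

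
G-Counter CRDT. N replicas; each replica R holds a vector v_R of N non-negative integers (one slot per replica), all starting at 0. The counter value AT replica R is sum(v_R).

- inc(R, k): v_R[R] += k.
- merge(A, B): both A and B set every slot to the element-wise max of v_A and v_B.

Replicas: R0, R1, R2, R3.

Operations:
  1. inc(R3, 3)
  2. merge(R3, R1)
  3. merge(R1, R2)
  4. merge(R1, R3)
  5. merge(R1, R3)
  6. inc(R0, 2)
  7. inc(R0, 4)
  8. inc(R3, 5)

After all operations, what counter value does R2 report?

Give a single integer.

Op 1: inc R3 by 3 -> R3=(0,0,0,3) value=3
Op 2: merge R3<->R1 -> R3=(0,0,0,3) R1=(0,0,0,3)
Op 3: merge R1<->R2 -> R1=(0,0,0,3) R2=(0,0,0,3)
Op 4: merge R1<->R3 -> R1=(0,0,0,3) R3=(0,0,0,3)
Op 5: merge R1<->R3 -> R1=(0,0,0,3) R3=(0,0,0,3)
Op 6: inc R0 by 2 -> R0=(2,0,0,0) value=2
Op 7: inc R0 by 4 -> R0=(6,0,0,0) value=6
Op 8: inc R3 by 5 -> R3=(0,0,0,8) value=8

Answer: 3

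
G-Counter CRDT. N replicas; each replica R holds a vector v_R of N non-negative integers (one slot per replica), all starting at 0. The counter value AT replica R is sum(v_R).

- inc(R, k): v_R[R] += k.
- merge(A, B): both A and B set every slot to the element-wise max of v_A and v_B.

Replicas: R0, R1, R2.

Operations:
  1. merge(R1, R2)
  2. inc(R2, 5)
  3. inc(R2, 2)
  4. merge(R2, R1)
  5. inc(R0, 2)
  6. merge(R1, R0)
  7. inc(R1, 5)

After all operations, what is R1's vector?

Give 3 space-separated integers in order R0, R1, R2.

Answer: 2 5 7

Derivation:
Op 1: merge R1<->R2 -> R1=(0,0,0) R2=(0,0,0)
Op 2: inc R2 by 5 -> R2=(0,0,5) value=5
Op 3: inc R2 by 2 -> R2=(0,0,7) value=7
Op 4: merge R2<->R1 -> R2=(0,0,7) R1=(0,0,7)
Op 5: inc R0 by 2 -> R0=(2,0,0) value=2
Op 6: merge R1<->R0 -> R1=(2,0,7) R0=(2,0,7)
Op 7: inc R1 by 5 -> R1=(2,5,7) value=14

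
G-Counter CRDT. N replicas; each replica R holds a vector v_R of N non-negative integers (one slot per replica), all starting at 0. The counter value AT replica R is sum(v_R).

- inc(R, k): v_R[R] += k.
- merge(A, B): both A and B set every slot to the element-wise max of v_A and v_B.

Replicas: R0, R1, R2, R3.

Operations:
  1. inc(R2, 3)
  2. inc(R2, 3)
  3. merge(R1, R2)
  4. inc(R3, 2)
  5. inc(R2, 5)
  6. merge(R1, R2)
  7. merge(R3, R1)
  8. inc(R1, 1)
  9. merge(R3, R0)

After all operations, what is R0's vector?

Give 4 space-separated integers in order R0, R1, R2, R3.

Answer: 0 0 11 2

Derivation:
Op 1: inc R2 by 3 -> R2=(0,0,3,0) value=3
Op 2: inc R2 by 3 -> R2=(0,0,6,0) value=6
Op 3: merge R1<->R2 -> R1=(0,0,6,0) R2=(0,0,6,0)
Op 4: inc R3 by 2 -> R3=(0,0,0,2) value=2
Op 5: inc R2 by 5 -> R2=(0,0,11,0) value=11
Op 6: merge R1<->R2 -> R1=(0,0,11,0) R2=(0,0,11,0)
Op 7: merge R3<->R1 -> R3=(0,0,11,2) R1=(0,0,11,2)
Op 8: inc R1 by 1 -> R1=(0,1,11,2) value=14
Op 9: merge R3<->R0 -> R3=(0,0,11,2) R0=(0,0,11,2)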